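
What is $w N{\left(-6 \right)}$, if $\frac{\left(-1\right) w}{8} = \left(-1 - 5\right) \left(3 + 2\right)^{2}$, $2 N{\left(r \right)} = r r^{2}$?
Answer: $-129600$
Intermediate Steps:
$N{\left(r \right)} = \frac{r^{3}}{2}$ ($N{\left(r \right)} = \frac{r r^{2}}{2} = \frac{r^{3}}{2}$)
$w = 1200$ ($w = - 8 \left(-1 - 5\right) \left(3 + 2\right)^{2} = - 8 \left(- 6 \cdot 5^{2}\right) = - 8 \left(\left(-6\right) 25\right) = \left(-8\right) \left(-150\right) = 1200$)
$w N{\left(-6 \right)} = 1200 \frac{\left(-6\right)^{3}}{2} = 1200 \cdot \frac{1}{2} \left(-216\right) = 1200 \left(-108\right) = -129600$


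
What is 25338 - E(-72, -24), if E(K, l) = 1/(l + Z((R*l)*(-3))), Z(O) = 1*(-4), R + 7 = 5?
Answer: 709465/28 ≈ 25338.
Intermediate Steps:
R = -2 (R = -7 + 5 = -2)
Z(O) = -4
E(K, l) = 1/(-4 + l) (E(K, l) = 1/(l - 4) = 1/(-4 + l))
25338 - E(-72, -24) = 25338 - 1/(-4 - 24) = 25338 - 1/(-28) = 25338 - 1*(-1/28) = 25338 + 1/28 = 709465/28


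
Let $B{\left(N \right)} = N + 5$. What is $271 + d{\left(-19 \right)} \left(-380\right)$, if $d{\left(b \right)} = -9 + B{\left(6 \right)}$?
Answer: $-489$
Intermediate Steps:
$B{\left(N \right)} = 5 + N$
$d{\left(b \right)} = 2$ ($d{\left(b \right)} = -9 + \left(5 + 6\right) = -9 + 11 = 2$)
$271 + d{\left(-19 \right)} \left(-380\right) = 271 + 2 \left(-380\right) = 271 - 760 = -489$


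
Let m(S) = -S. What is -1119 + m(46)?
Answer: -1165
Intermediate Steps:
-1119 + m(46) = -1119 - 1*46 = -1119 - 46 = -1165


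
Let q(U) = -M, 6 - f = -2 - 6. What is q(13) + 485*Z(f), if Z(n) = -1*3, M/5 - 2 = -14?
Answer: -1395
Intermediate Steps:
M = -60 (M = 10 + 5*(-14) = 10 - 70 = -60)
f = 14 (f = 6 - (-2 - 6) = 6 - 1*(-8) = 6 + 8 = 14)
Z(n) = -3
q(U) = 60 (q(U) = -1*(-60) = 60)
q(13) + 485*Z(f) = 60 + 485*(-3) = 60 - 1455 = -1395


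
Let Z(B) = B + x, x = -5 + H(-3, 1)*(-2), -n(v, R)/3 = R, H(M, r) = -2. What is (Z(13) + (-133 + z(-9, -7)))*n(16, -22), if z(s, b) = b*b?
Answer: -4752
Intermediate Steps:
n(v, R) = -3*R
z(s, b) = b²
x = -1 (x = -5 - 2*(-2) = -5 + 4 = -1)
Z(B) = -1 + B (Z(B) = B - 1 = -1 + B)
(Z(13) + (-133 + z(-9, -7)))*n(16, -22) = ((-1 + 13) + (-133 + (-7)²))*(-3*(-22)) = (12 + (-133 + 49))*66 = (12 - 84)*66 = -72*66 = -4752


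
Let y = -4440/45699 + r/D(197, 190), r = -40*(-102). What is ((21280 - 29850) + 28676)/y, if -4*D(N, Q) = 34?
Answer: -153137349/3656660 ≈ -41.879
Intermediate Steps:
D(N, Q) = -17/2 (D(N, Q) = -1/4*34 = -17/2)
r = 4080
y = -7313320/15233 (y = -4440/45699 + 4080/(-17/2) = -4440*1/45699 + 4080*(-2/17) = -1480/15233 - 480 = -7313320/15233 ≈ -480.10)
((21280 - 29850) + 28676)/y = ((21280 - 29850) + 28676)/(-7313320/15233) = (-8570 + 28676)*(-15233/7313320) = 20106*(-15233/7313320) = -153137349/3656660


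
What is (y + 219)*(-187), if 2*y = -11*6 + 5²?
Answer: -74239/2 ≈ -37120.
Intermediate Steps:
y = -41/2 (y = (-11*6 + 5²)/2 = (-66 + 25)/2 = (½)*(-41) = -41/2 ≈ -20.500)
(y + 219)*(-187) = (-41/2 + 219)*(-187) = (397/2)*(-187) = -74239/2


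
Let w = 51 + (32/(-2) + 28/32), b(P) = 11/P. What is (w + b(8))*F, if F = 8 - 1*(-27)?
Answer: 5215/4 ≈ 1303.8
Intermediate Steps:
w = 287/8 (w = 51 + (32*(-1/2) + 28*(1/32)) = 51 + (-16 + 7/8) = 51 - 121/8 = 287/8 ≈ 35.875)
F = 35 (F = 8 + 27 = 35)
(w + b(8))*F = (287/8 + 11/8)*35 = (149/4)*35 = 5215/4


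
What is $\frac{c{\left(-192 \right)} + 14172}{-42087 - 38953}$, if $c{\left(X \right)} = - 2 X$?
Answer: $- \frac{3639}{20260} \approx -0.17962$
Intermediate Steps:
$\frac{c{\left(-192 \right)} + 14172}{-42087 - 38953} = \frac{\left(-2\right) \left(-192\right) + 14172}{-42087 - 38953} = \frac{384 + 14172}{-81040} = 14556 \left(- \frac{1}{81040}\right) = - \frac{3639}{20260}$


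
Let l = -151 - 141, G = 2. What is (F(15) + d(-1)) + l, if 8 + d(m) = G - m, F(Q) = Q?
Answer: -282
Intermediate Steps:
l = -292
d(m) = -6 - m (d(m) = -8 + (2 - m) = -6 - m)
(F(15) + d(-1)) + l = (15 + (-6 - 1*(-1))) - 292 = (15 + (-6 + 1)) - 292 = (15 - 5) - 292 = 10 - 292 = -282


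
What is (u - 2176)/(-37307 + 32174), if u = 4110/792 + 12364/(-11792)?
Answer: 162779/384714 ≈ 0.42312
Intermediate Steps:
u = 18311/4422 (u = 4110*(1/792) + 12364*(-1/11792) = 685/132 - 281/268 = 18311/4422 ≈ 4.1409)
(u - 2176)/(-37307 + 32174) = (18311/4422 - 2176)/(-37307 + 32174) = -9603961/4422/(-5133) = -9603961/4422*(-1/5133) = 162779/384714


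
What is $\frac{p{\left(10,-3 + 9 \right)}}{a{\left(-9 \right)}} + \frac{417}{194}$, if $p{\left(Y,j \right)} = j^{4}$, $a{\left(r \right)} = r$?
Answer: $- \frac{27519}{194} \approx -141.85$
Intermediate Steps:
$\frac{p{\left(10,-3 + 9 \right)}}{a{\left(-9 \right)}} + \frac{417}{194} = \frac{\left(-3 + 9\right)^{4}}{-9} + \frac{417}{194} = 6^{4} \left(- \frac{1}{9}\right) + 417 \cdot \frac{1}{194} = 1296 \left(- \frac{1}{9}\right) + \frac{417}{194} = -144 + \frac{417}{194} = - \frac{27519}{194}$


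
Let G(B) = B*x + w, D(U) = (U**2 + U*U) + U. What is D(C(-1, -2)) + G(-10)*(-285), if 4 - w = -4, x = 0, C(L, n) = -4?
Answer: -2252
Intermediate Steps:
w = 8 (w = 4 - 1*(-4) = 4 + 4 = 8)
D(U) = U + 2*U**2 (D(U) = (U**2 + U**2) + U = 2*U**2 + U = U + 2*U**2)
G(B) = 8 (G(B) = B*0 + 8 = 0 + 8 = 8)
D(C(-1, -2)) + G(-10)*(-285) = -4*(1 + 2*(-4)) + 8*(-285) = -4*(1 - 8) - 2280 = -4*(-7) - 2280 = 28 - 2280 = -2252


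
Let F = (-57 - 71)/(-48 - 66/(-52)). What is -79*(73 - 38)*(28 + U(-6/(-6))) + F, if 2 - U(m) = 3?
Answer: -90702497/1215 ≈ -74652.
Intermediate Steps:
U(m) = -1 (U(m) = 2 - 1*3 = 2 - 3 = -1)
F = 3328/1215 (F = -128/(-48 - 66*(-1/52)) = -128/(-48 + 33/26) = -128/(-1215/26) = -128*(-26/1215) = 3328/1215 ≈ 2.7391)
-79*(73 - 38)*(28 + U(-6/(-6))) + F = -79*(73 - 38)*(28 - 1) + 3328/1215 = -2765*27 + 3328/1215 = -79*945 + 3328/1215 = -74655 + 3328/1215 = -90702497/1215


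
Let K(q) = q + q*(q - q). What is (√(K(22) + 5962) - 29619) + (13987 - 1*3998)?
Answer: -19630 + 4*√374 ≈ -19553.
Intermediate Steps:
K(q) = q (K(q) = q + q*0 = q + 0 = q)
(√(K(22) + 5962) - 29619) + (13987 - 1*3998) = (√(22 + 5962) - 29619) + (13987 - 1*3998) = (√5984 - 29619) + (13987 - 3998) = (4*√374 - 29619) + 9989 = (-29619 + 4*√374) + 9989 = -19630 + 4*√374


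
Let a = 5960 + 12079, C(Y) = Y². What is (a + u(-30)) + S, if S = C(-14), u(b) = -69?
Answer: 18166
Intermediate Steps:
S = 196 (S = (-14)² = 196)
a = 18039
(a + u(-30)) + S = (18039 - 69) + 196 = 17970 + 196 = 18166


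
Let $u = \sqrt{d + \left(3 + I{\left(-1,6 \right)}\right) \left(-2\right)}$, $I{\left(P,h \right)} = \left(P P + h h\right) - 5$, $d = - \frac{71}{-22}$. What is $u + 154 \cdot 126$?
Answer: $19404 + \frac{i \sqrt{32318}}{22} \approx 19404.0 + 8.1715 i$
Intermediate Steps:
$d = \frac{71}{22}$ ($d = \left(-71\right) \left(- \frac{1}{22}\right) = \frac{71}{22} \approx 3.2273$)
$I{\left(P,h \right)} = -5 + P^{2} + h^{2}$ ($I{\left(P,h \right)} = \left(P^{2} + h^{2}\right) - 5 = -5 + P^{2} + h^{2}$)
$u = \frac{i \sqrt{32318}}{22}$ ($u = \sqrt{\frac{71}{22} + \left(3 + \left(-5 + \left(-1\right)^{2} + 6^{2}\right)\right) \left(-2\right)} = \sqrt{\frac{71}{22} + \left(3 + \left(-5 + 1 + 36\right)\right) \left(-2\right)} = \sqrt{\frac{71}{22} + \left(3 + 32\right) \left(-2\right)} = \sqrt{\frac{71}{22} + 35 \left(-2\right)} = \sqrt{\frac{71}{22} - 70} = \sqrt{- \frac{1469}{22}} = \frac{i \sqrt{32318}}{22} \approx 8.1715 i$)
$u + 154 \cdot 126 = \frac{i \sqrt{32318}}{22} + 154 \cdot 126 = \frac{i \sqrt{32318}}{22} + 19404 = 19404 + \frac{i \sqrt{32318}}{22}$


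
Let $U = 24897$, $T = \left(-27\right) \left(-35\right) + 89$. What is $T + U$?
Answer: $25931$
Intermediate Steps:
$T = 1034$ ($T = 945 + 89 = 1034$)
$T + U = 1034 + 24897 = 25931$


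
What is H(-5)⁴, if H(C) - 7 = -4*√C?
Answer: -14719 + 3472*I*√5 ≈ -14719.0 + 7763.6*I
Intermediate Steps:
H(C) = 7 - 4*√C
H(-5)⁴ = (7 - 4*I*√5)⁴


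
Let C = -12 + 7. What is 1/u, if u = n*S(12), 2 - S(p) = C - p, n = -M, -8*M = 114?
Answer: 4/1083 ≈ 0.0036934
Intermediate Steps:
M = -57/4 (M = -⅛*114 = -57/4 ≈ -14.250)
C = -5
n = 57/4 (n = -1*(-57/4) = 57/4 ≈ 14.250)
S(p) = 7 + p (S(p) = 2 - (-5 - p) = 2 + (5 + p) = 7 + p)
u = 1083/4 (u = 57*(7 + 12)/4 = (57/4)*19 = 1083/4 ≈ 270.75)
1/u = 1/(1083/4) = 4/1083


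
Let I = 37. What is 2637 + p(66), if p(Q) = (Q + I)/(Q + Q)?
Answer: 348187/132 ≈ 2637.8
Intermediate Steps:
p(Q) = (37 + Q)/(2*Q) (p(Q) = (Q + 37)/(Q + Q) = (37 + Q)/((2*Q)) = (37 + Q)*(1/(2*Q)) = (37 + Q)/(2*Q))
2637 + p(66) = 2637 + (½)*(37 + 66)/66 = 2637 + (½)*(1/66)*103 = 2637 + 103/132 = 348187/132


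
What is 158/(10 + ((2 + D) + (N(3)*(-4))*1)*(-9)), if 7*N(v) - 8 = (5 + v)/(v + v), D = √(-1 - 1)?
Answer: 3160/881 + 711*I*√2/881 ≈ 3.5868 + 1.1413*I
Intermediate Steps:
D = I*√2 (D = √(-2) = I*√2 ≈ 1.4142*I)
N(v) = 8/7 + (5 + v)/(14*v) (N(v) = 8/7 + ((5 + v)/(v + v))/7 = 8/7 + ((5 + v)/((2*v)))/7 = 8/7 + ((5 + v)*(1/(2*v)))/7 = 8/7 + ((5 + v)/(2*v))/7 = 8/7 + (5 + v)/(14*v))
158/(10 + ((2 + D) + (N(3)*(-4))*1)*(-9)) = 158/(10 + ((2 + I*√2) + (((1/14)*(5 + 17*3)/3)*(-4))*1)*(-9)) = 158/(10 + ((2 + I*√2) + (((1/14)*(⅓)*(5 + 51))*(-4))*1)*(-9)) = 158/(10 + ((2 + I*√2) + (((1/14)*(⅓)*56)*(-4))*1)*(-9)) = 158/(10 + ((2 + I*√2) + ((4/3)*(-4))*1)*(-9)) = 158/(10 + ((2 + I*√2) - 16/3*1)*(-9)) = 158/(10 + ((2 + I*√2) - 16/3)*(-9)) = 158/(10 + (-10/3 + I*√2)*(-9)) = 158/(10 + (30 - 9*I*√2)) = 158/(40 - 9*I*√2)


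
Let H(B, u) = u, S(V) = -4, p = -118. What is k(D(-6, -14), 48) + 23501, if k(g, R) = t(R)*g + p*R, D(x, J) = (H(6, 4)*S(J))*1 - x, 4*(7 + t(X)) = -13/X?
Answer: 1719137/96 ≈ 17908.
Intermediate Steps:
t(X) = -7 - 13/(4*X) (t(X) = -7 + (-13/X)/4 = -7 - 13/(4*X))
D(x, J) = -16 - x (D(x, J) = (4*(-4))*1 - x = -16*1 - x = -16 - x)
k(g, R) = -118*R + g*(-7 - 13/(4*R)) (k(g, R) = (-7 - 13/(4*R))*g - 118*R = g*(-7 - 13/(4*R)) - 118*R = -118*R + g*(-7 - 13/(4*R)))
k(D(-6, -14), 48) + 23501 = (-118*48 - 7*(-16 - 1*(-6)) - 13/4*(-16 - 1*(-6))/48) + 23501 = (-5664 - 7*(-16 + 6) - 13/4*(-16 + 6)*1/48) + 23501 = (-5664 - 7*(-10) - 13/4*(-10)*1/48) + 23501 = (-5664 + 70 + 65/96) + 23501 = -536959/96 + 23501 = 1719137/96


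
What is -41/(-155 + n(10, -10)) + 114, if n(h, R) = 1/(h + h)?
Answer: 354106/3099 ≈ 114.26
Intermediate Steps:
n(h, R) = 1/(2*h)
-41/(-155 + n(10, -10)) + 114 = -41/(-155 + (1/2)/10) + 114 = -41/(-155 + (1/2)*(1/10)) + 114 = -41/(-155 + 1/20) + 114 = -41/(-3099/20) + 114 = -20/3099*(-41) + 114 = 820/3099 + 114 = 354106/3099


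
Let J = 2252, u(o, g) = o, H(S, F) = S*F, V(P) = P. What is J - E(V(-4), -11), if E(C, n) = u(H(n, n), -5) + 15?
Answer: 2116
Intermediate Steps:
H(S, F) = F*S
E(C, n) = 15 + n² (E(C, n) = n*n + 15 = n² + 15 = 15 + n²)
J - E(V(-4), -11) = 2252 - (15 + (-11)²) = 2252 - (15 + 121) = 2252 - 1*136 = 2252 - 136 = 2116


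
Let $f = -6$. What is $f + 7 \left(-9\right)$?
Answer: $-69$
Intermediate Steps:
$f + 7 \left(-9\right) = -6 + 7 \left(-9\right) = -6 - 63 = -69$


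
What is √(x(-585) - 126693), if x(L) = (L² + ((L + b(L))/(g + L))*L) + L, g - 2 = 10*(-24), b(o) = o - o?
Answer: 6*√4036338483/823 ≈ 463.18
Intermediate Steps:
b(o) = 0
g = -238 (g = 2 + 10*(-24) = 2 - 240 = -238)
x(L) = L + L² + L²/(-238 + L) (x(L) = (L² + ((L + 0)/(-238 + L))*L) + L = (L² + (L/(-238 + L))*L) + L = (L² + L²/(-238 + L)) + L = L + L² + L²/(-238 + L))
√(x(-585) - 126693) = √(-585*(-238 + (-585)² - 236*(-585))/(-238 - 585) - 126693) = √(-585*(-238 + 342225 + 138060)/(-823) - 126693) = √(-585*(-1/823)*480047 - 126693) = √(280827495/823 - 126693) = √(176559156/823) = 6*√4036338483/823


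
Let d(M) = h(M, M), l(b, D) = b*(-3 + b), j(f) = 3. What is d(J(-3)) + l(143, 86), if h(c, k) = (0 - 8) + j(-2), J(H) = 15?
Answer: 20015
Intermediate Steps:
h(c, k) = -5 (h(c, k) = (0 - 8) + 3 = -8 + 3 = -5)
d(M) = -5
d(J(-3)) + l(143, 86) = -5 + 143*(-3 + 143) = -5 + 143*140 = -5 + 20020 = 20015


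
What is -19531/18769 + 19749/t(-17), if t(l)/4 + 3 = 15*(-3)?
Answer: -124806311/1201216 ≈ -103.90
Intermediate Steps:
t(l) = -192 (t(l) = -12 + 4*(15*(-3)) = -12 + 4*(-45) = -12 - 180 = -192)
-19531/18769 + 19749/t(-17) = -19531/18769 + 19749/(-192) = -19531*1/18769 + 19749*(-1/192) = -19531/18769 - 6583/64 = -124806311/1201216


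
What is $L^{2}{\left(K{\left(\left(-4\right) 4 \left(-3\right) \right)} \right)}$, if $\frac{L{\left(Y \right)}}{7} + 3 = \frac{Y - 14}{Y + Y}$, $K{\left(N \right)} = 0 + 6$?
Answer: $\frac{5929}{9} \approx 658.78$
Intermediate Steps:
$K{\left(N \right)} = 6$
$L{\left(Y \right)} = -21 + \frac{7 \left(-14 + Y\right)}{2 Y}$ ($L{\left(Y \right)} = -21 + 7 \frac{Y - 14}{Y + Y} = -21 + 7 \frac{-14 + Y}{2 Y} = -21 + \frac{7 \left(-14 + Y\right)}{2 Y}$)
$L^{2}{\left(K{\left(\left(-4\right) 4 \left(-3\right) \right)} \right)} = \left(- \frac{35}{2} - \frac{49}{6}\right)^{2} = \left(- \frac{77}{3}\right)^{2} = \frac{5929}{9}$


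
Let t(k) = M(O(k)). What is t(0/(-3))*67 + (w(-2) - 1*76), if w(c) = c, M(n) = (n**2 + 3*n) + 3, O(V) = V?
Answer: 123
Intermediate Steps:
M(n) = 3 + n**2 + 3*n
t(k) = 3 + k**2 + 3*k
t(0/(-3))*67 + (w(-2) - 1*76) = (3 + (0/(-3))**2 + 3*(0/(-3)))*67 + (-2 - 1*76) = (3 + (0*(-1/3))**2 + 3*(0*(-1/3)))*67 + (-2 - 76) = (3 + 0**2 + 3*0)*67 - 78 = (3 + 0 + 0)*67 - 78 = 3*67 - 78 = 201 - 78 = 123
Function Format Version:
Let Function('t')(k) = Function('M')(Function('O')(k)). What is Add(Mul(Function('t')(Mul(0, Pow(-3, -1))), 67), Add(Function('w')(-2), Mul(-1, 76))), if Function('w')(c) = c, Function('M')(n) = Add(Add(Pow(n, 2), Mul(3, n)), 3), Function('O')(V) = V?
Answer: 123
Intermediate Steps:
Function('M')(n) = Add(3, Pow(n, 2), Mul(3, n))
Function('t')(k) = Add(3, Pow(k, 2), Mul(3, k))
Add(Mul(Function('t')(Mul(0, Pow(-3, -1))), 67), Add(Function('w')(-2), Mul(-1, 76))) = Add(Mul(Add(3, Pow(Mul(0, Pow(-3, -1)), 2), Mul(3, Mul(0, Pow(-3, -1)))), 67), Add(-2, Mul(-1, 76))) = Add(Mul(Add(3, Pow(Mul(0, Rational(-1, 3)), 2), Mul(3, Mul(0, Rational(-1, 3)))), 67), Add(-2, -76)) = Add(Mul(Add(3, Pow(0, 2), Mul(3, 0)), 67), -78) = Add(Mul(Add(3, 0, 0), 67), -78) = Add(Mul(3, 67), -78) = Add(201, -78) = 123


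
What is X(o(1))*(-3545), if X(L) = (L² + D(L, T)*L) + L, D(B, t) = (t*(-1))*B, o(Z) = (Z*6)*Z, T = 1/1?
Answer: -21270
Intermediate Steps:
T = 1
o(Z) = 6*Z² (o(Z) = (6*Z)*Z = 6*Z²)
D(B, t) = -B*t (D(B, t) = (-t)*B = -B*t)
X(L) = L (X(L) = (L² + (-1*L*1)*L) + L = (L² + (-L)*L) + L = (L² - L²) + L = 0 + L = L)
X(o(1))*(-3545) = (6*1²)*(-3545) = (6*1)*(-3545) = 6*(-3545) = -21270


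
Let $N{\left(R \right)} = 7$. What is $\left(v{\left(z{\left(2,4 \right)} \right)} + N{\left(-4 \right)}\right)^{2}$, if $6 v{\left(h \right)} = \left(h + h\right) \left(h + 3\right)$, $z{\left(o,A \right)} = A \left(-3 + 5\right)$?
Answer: $\frac{11881}{9} \approx 1320.1$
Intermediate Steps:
$z{\left(o,A \right)} = 2 A$ ($z{\left(o,A \right)} = A 2 = 2 A$)
$v{\left(h \right)} = \frac{h \left(3 + h\right)}{3}$ ($v{\left(h \right)} = \frac{\left(h + h\right) \left(h + 3\right)}{6} = \frac{2 h \left(3 + h\right)}{6} = \frac{h \left(3 + h\right)}{3}$)
$\left(v{\left(z{\left(2,4 \right)} \right)} + N{\left(-4 \right)}\right)^{2} = \left(\frac{2 \cdot 4 \left(3 + 2 \cdot 4\right)}{3} + 7\right)^{2} = \left(\frac{1}{3} \cdot 8 \left(3 + 8\right) + 7\right)^{2} = \left(\frac{1}{3} \cdot 8 \cdot 11 + 7\right)^{2} = \left(\frac{88}{3} + 7\right)^{2} = \left(\frac{109}{3}\right)^{2} = \frac{11881}{9}$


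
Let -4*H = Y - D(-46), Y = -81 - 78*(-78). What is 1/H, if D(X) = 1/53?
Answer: -106/159079 ≈ -0.00066634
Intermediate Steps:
Y = 6003 (Y = -81 + 6084 = 6003)
D(X) = 1/53
H = -159079/106 (H = -(6003 - 1*1/53)/4 = -(6003 - 1/53)/4 = -1/4*318158/53 = -159079/106 ≈ -1500.7)
1/H = 1/(-159079/106) = -106/159079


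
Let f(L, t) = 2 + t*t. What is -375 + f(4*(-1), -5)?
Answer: -348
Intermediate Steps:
f(L, t) = 2 + t**2
-375 + f(4*(-1), -5) = -375 + (2 + (-5)**2) = -375 + (2 + 25) = -375 + 27 = -348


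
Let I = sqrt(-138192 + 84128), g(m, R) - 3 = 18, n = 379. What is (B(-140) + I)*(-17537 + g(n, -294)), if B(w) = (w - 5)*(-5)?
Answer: -12699100 - 70064*I*sqrt(3379) ≈ -1.2699e+7 - 4.0728e+6*I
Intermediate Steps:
g(m, R) = 21 (g(m, R) = 3 + 18 = 21)
B(w) = 25 - 5*w (B(w) = (-5 + w)*(-5) = 25 - 5*w)
I = 4*I*sqrt(3379) (I = sqrt(-54064) = 4*I*sqrt(3379) ≈ 232.52*I)
(B(-140) + I)*(-17537 + g(n, -294)) = ((25 - 5*(-140)) + 4*I*sqrt(3379))*(-17537 + 21) = ((25 + 700) + 4*I*sqrt(3379))*(-17516) = (725 + 4*I*sqrt(3379))*(-17516) = -12699100 - 70064*I*sqrt(3379)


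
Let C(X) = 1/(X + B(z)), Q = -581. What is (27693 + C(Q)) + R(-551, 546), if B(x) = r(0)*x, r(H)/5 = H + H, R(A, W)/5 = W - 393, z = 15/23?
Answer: 16534097/581 ≈ 28458.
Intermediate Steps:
z = 15/23 (z = 15*(1/23) = 15/23 ≈ 0.65217)
R(A, W) = -1965 + 5*W (R(A, W) = 5*(W - 393) = 5*(-393 + W) = -1965 + 5*W)
r(H) = 10*H (r(H) = 5*(H + H) = 5*(2*H) = 10*H)
B(x) = 0 (B(x) = (10*0)*x = 0*x = 0)
C(X) = 1/X (C(X) = 1/(X + 0) = 1/X)
(27693 + C(Q)) + R(-551, 546) = (27693 + 1/(-581)) + (-1965 + 5*546) = (27693 - 1/581) + (-1965 + 2730) = 16089632/581 + 765 = 16534097/581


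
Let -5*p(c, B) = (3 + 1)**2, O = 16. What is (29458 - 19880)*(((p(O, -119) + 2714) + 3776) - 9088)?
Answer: -124571468/5 ≈ -2.4914e+7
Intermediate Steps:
p(c, B) = -16/5 (p(c, B) = -(3 + 1)**2/5 = -1/5*4**2 = -1/5*16 = -16/5)
(29458 - 19880)*(((p(O, -119) + 2714) + 3776) - 9088) = (29458 - 19880)*(((-16/5 + 2714) + 3776) - 9088) = 9578*((13554/5 + 3776) - 9088) = 9578*(32434/5 - 9088) = 9578*(-13006/5) = -124571468/5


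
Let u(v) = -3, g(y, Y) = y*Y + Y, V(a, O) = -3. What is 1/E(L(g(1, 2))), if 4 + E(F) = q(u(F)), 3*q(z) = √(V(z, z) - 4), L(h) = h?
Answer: -36/151 - 3*I*√7/151 ≈ -0.23841 - 0.052565*I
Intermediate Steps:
g(y, Y) = Y + Y*y (g(y, Y) = Y*y + Y = Y + Y*y)
q(z) = I*√7/3 (q(z) = √(-3 - 4)/3 = √(-7)/3 = (I*√7)/3 = I*√7/3)
E(F) = -4 + I*√7/3
1/E(L(g(1, 2))) = 1/(-4 + I*√7/3)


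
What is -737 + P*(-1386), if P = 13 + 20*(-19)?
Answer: 507925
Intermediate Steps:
P = -367 (P = 13 - 380 = -367)
-737 + P*(-1386) = -737 - 367*(-1386) = -737 + 508662 = 507925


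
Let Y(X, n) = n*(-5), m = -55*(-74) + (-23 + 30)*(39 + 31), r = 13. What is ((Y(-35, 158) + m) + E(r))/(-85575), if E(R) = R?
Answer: -1261/28525 ≈ -0.044207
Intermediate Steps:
m = 4560 (m = 4070 + 7*70 = 4070 + 490 = 4560)
Y(X, n) = -5*n
((Y(-35, 158) + m) + E(r))/(-85575) = ((-5*158 + 4560) + 13)/(-85575) = ((-790 + 4560) + 13)*(-1/85575) = (3770 + 13)*(-1/85575) = 3783*(-1/85575) = -1261/28525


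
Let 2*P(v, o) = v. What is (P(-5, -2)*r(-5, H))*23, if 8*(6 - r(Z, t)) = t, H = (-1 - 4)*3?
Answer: -7245/16 ≈ -452.81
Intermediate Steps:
P(v, o) = v/2
H = -15 (H = -5*3 = -15)
r(Z, t) = 6 - t/8
(P(-5, -2)*r(-5, H))*23 = (((½)*(-5))*(6 - ⅛*(-15)))*23 = -5*(6 + 15/8)/2*23 = -5/2*63/8*23 = -315/16*23 = -7245/16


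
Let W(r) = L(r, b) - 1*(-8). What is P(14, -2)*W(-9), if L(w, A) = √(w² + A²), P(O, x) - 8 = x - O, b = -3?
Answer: -64 - 24*√10 ≈ -139.89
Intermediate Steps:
P(O, x) = 8 + x - O (P(O, x) = 8 + (x - O) = 8 + x - O)
L(w, A) = √(A² + w²)
W(r) = 8 + √(9 + r²) (W(r) = √((-3)² + r²) - 1*(-8) = √(9 + r²) + 8 = 8 + √(9 + r²))
P(14, -2)*W(-9) = (8 - 2 - 1*14)*(8 + √(9 + (-9)²)) = (8 - 2 - 14)*(8 + √(9 + 81)) = -8*(8 + √90) = -8*(8 + 3*√10) = -64 - 24*√10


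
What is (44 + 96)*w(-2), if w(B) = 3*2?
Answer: 840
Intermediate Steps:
w(B) = 6
(44 + 96)*w(-2) = (44 + 96)*6 = 140*6 = 840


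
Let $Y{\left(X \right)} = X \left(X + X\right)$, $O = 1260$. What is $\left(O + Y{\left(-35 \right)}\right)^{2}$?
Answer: $13764100$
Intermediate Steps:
$Y{\left(X \right)} = 2 X^{2}$ ($Y{\left(X \right)} = X 2 X = 2 X^{2}$)
$\left(O + Y{\left(-35 \right)}\right)^{2} = \left(1260 + 2 \left(-35\right)^{2}\right)^{2} = \left(1260 + 2 \cdot 1225\right)^{2} = \left(1260 + 2450\right)^{2} = 3710^{2} = 13764100$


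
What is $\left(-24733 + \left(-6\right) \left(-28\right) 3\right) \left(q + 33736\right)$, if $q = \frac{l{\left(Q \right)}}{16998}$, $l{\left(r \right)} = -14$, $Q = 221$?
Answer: $- \frac{6946993564853}{8499} \approx -8.1739 \cdot 10^{8}$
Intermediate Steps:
$q = - \frac{7}{8499}$ ($q = - \frac{14}{16998} = \left(-14\right) \frac{1}{16998} = - \frac{7}{8499} \approx -0.00082363$)
$\left(-24733 + \left(-6\right) \left(-28\right) 3\right) \left(q + 33736\right) = \left(-24733 + \left(-6\right) \left(-28\right) 3\right) \left(- \frac{7}{8499} + 33736\right) = \left(-24733 + 168 \cdot 3\right) \frac{286722257}{8499} = \left(-24733 + 504\right) \frac{286722257}{8499} = \left(-24229\right) \frac{286722257}{8499} = - \frac{6946993564853}{8499}$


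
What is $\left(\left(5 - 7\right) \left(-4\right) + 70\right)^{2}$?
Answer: $6084$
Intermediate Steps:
$\left(\left(5 - 7\right) \left(-4\right) + 70\right)^{2} = \left(\left(-2\right) \left(-4\right) + 70\right)^{2} = \left(8 + 70\right)^{2} = 78^{2} = 6084$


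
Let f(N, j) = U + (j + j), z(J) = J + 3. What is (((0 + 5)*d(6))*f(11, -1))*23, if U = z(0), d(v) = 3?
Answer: 345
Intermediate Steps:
z(J) = 3 + J
U = 3 (U = 3 + 0 = 3)
f(N, j) = 3 + 2*j (f(N, j) = 3 + (j + j) = 3 + 2*j)
(((0 + 5)*d(6))*f(11, -1))*23 = (((0 + 5)*3)*(3 + 2*(-1)))*23 = ((5*3)*(3 - 2))*23 = (15*1)*23 = 15*23 = 345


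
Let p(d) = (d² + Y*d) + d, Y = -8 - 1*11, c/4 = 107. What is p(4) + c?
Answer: 372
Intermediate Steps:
c = 428 (c = 4*107 = 428)
Y = -19 (Y = -8 - 11 = -19)
p(d) = d² - 18*d (p(d) = (d² - 19*d) + d = d² - 18*d)
p(4) + c = 4*(-18 + 4) + 428 = 4*(-14) + 428 = -56 + 428 = 372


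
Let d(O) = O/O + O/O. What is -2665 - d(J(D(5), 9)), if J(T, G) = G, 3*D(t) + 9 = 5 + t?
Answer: -2667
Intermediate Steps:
D(t) = -4/3 + t/3 (D(t) = -3 + (5 + t)/3 = -3 + (5/3 + t/3) = -4/3 + t/3)
d(O) = 2 (d(O) = 1 + 1 = 2)
-2665 - d(J(D(5), 9)) = -2665 - 1*2 = -2665 - 2 = -2667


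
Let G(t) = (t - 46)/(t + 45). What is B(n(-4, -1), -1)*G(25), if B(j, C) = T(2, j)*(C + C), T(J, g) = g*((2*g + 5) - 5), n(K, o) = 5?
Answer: 30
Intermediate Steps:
G(t) = (-46 + t)/(45 + t)
T(J, g) = 2*g² (T(J, g) = g*((5 + 2*g) - 5) = g*(2*g) = 2*g²)
B(j, C) = 4*C*j² (B(j, C) = (2*j²)*(C + C) = (2*j²)*(2*C) = 4*C*j²)
B(n(-4, -1), -1)*G(25) = (4*(-1)*5²)*((-46 + 25)/(45 + 25)) = (4*(-1)*25)*(-21/70) = -10*(-21)/7 = -100*(-3/10) = 30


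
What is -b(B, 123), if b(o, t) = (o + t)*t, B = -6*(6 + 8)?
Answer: -4797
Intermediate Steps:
B = -84 (B = -6*14 = -84)
b(o, t) = t*(o + t)
-b(B, 123) = -123*(-84 + 123) = -123*39 = -1*4797 = -4797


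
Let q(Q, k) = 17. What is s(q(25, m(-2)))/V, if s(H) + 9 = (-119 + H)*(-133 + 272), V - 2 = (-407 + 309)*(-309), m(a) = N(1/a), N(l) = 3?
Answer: -14187/30284 ≈ -0.46847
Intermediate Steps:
m(a) = 3
V = 30284 (V = 2 + (-407 + 309)*(-309) = 2 - 98*(-309) = 2 + 30282 = 30284)
s(H) = -16550 + 139*H (s(H) = -9 + (-119 + H)*(-133 + 272) = -9 + (-119 + H)*139 = -9 + (-16541 + 139*H) = -16550 + 139*H)
s(q(25, m(-2)))/V = (-16550 + 139*17)/30284 = (-16550 + 2363)*(1/30284) = -14187*1/30284 = -14187/30284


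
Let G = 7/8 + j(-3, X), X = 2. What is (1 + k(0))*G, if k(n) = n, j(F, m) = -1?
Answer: -⅛ ≈ -0.12500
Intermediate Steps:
G = -⅛ (G = 7/8 - 1 = -⅛ ≈ -0.12500)
(1 + k(0))*G = (1 + 0)*(-⅛) = 1*(-⅛) = -⅛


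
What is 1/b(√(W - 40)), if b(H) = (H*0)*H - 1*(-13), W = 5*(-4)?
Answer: 1/13 ≈ 0.076923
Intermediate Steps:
W = -20
b(H) = 13 (b(H) = 0*H + 13 = 0 + 13 = 13)
1/b(√(W - 40)) = 1/13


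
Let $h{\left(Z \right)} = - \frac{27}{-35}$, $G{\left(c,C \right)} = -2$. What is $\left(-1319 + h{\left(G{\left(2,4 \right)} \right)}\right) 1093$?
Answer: $- \frac{50428834}{35} \approx -1.4408 \cdot 10^{6}$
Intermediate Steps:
$h{\left(Z \right)} = \frac{27}{35}$ ($h{\left(Z \right)} = \left(-27\right) \left(- \frac{1}{35}\right) = \frac{27}{35}$)
$\left(-1319 + h{\left(G{\left(2,4 \right)} \right)}\right) 1093 = \left(-1319 + \frac{27}{35}\right) 1093 = \left(- \frac{46138}{35}\right) 1093 = - \frac{50428834}{35}$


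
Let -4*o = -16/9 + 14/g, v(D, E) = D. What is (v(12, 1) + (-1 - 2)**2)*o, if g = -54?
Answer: 385/36 ≈ 10.694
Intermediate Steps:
o = 55/108 (o = -(-16/9 + 14/(-54))/4 = -(-16*1/9 + 14*(-1/54))/4 = -(-16/9 - 7/27)/4 = -1/4*(-55/27) = 55/108 ≈ 0.50926)
(v(12, 1) + (-1 - 2)**2)*o = (12 + (-1 - 2)**2)*(55/108) = (12 + (-3)**2)*(55/108) = (12 + 9)*(55/108) = 21*(55/108) = 385/36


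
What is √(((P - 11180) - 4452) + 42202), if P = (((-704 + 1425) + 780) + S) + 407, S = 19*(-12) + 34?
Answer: 2*√7071 ≈ 168.18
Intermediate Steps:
S = -194 (S = -228 + 34 = -194)
P = 1714 (P = (((-704 + 1425) + 780) - 194) + 407 = ((721 + 780) - 194) + 407 = (1501 - 194) + 407 = 1307 + 407 = 1714)
√(((P - 11180) - 4452) + 42202) = √(((1714 - 11180) - 4452) + 42202) = √((-9466 - 4452) + 42202) = √(-13918 + 42202) = √28284 = 2*√7071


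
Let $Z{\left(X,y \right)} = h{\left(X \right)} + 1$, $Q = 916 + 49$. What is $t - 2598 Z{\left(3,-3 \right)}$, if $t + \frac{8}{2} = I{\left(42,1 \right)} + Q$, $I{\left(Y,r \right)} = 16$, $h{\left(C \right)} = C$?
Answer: $-9415$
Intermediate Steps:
$Q = 965$
$Z{\left(X,y \right)} = 1 + X$ ($Z{\left(X,y \right)} = X + 1 = 1 + X$)
$t = 977$ ($t = -4 + \left(16 + 965\right) = -4 + 981 = 977$)
$t - 2598 Z{\left(3,-3 \right)} = 977 - 2598 \left(1 + 3\right) = 977 - 2598 \cdot 4 = 977 - 10392 = -9415$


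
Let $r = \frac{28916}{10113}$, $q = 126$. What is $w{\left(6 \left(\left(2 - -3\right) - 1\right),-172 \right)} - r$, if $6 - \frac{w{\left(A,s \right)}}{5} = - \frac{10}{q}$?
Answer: $\frac{5848229}{212373} \approx 27.538$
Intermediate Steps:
$w{\left(A,s \right)} = \frac{1915}{63}$ ($w{\left(A,s \right)} = 30 - 5 \left(- \frac{10}{126}\right) = 30 - 5 \left(\left(-10\right) \frac{1}{126}\right) = 30 - - \frac{25}{63} = 30 + \frac{25}{63} = \frac{1915}{63}$)
$r = \frac{28916}{10113}$ ($r = 28916 \cdot \frac{1}{10113} = \frac{28916}{10113} \approx 2.8593$)
$w{\left(6 \left(\left(2 - -3\right) - 1\right),-172 \right)} - r = \frac{1915}{63} - \frac{28916}{10113} = \frac{5848229}{212373}$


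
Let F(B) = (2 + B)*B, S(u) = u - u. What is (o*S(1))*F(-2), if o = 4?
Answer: 0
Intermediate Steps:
S(u) = 0
F(B) = B*(2 + B)
(o*S(1))*F(-2) = (4*0)*(-2*(2 - 2)) = 0*(-2*0) = 0*0 = 0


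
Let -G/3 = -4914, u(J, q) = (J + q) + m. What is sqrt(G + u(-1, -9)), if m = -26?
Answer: 3*sqrt(1634) ≈ 121.27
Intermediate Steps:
u(J, q) = -26 + J + q (u(J, q) = (J + q) - 26 = -26 + J + q)
G = 14742 (G = -3*(-4914) = 14742)
sqrt(G + u(-1, -9)) = sqrt(14742 + (-26 - 1 - 9)) = sqrt(14742 - 36) = sqrt(14706) = 3*sqrt(1634)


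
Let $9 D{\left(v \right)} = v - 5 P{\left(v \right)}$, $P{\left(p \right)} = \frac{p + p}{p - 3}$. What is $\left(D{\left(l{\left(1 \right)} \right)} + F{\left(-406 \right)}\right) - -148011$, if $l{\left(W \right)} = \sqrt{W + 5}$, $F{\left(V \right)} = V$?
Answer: $\frac{1328465}{9} + \frac{11 \sqrt{6}}{9} \approx 1.4761 \cdot 10^{5}$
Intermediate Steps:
$P{\left(p \right)} = \frac{2 p}{-3 + p}$
$l{\left(W \right)} = \sqrt{5 + W}$
$D{\left(v \right)} = \frac{v}{9} - \frac{10 v}{9 \left(-3 + v\right)}$ ($D{\left(v \right)} = \frac{v - 5 \frac{2 v}{-3 + v}}{9} = \frac{v - \frac{10 v}{-3 + v}}{9} = \frac{v}{9} - \frac{10 v}{9 \left(-3 + v\right)}$)
$\left(D{\left(l{\left(1 \right)} \right)} + F{\left(-406 \right)}\right) - -148011 = \left(\frac{\sqrt{5 + 1} \left(-13 + \sqrt{5 + 1}\right)}{9 \left(-3 + \sqrt{5 + 1}\right)} - 406\right) - -148011 = \left(\frac{\sqrt{6} \left(-13 + \sqrt{6}\right)}{9 \left(-3 + \sqrt{6}\right)} - 406\right) + 148011 = \left(-406 + \frac{\sqrt{6} \left(-13 + \sqrt{6}\right)}{9 \left(-3 + \sqrt{6}\right)}\right) + 148011 = 147605 + \frac{\sqrt{6} \left(-13 + \sqrt{6}\right)}{9 \left(-3 + \sqrt{6}\right)}$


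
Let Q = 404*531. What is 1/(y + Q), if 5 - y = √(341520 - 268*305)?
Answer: 214529/46022432061 + 2*√64945/46022432061 ≈ 4.6725e-6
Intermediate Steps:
y = 5 - 2*√64945 (y = 5 - √(341520 - 268*305) = 5 - √(341520 - 81740) = 5 - √259780 = 5 - 2*√64945 ≈ -504.69)
Q = 214524
1/(y + Q) = 1/((5 - 2*√64945) + 214524) = 1/(214529 - 2*√64945)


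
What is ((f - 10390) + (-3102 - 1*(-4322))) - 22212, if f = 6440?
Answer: -24942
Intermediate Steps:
((f - 10390) + (-3102 - 1*(-4322))) - 22212 = ((6440 - 10390) + (-3102 - 1*(-4322))) - 22212 = (-3950 + (-3102 + 4322)) - 22212 = (-3950 + 1220) - 22212 = -2730 - 22212 = -24942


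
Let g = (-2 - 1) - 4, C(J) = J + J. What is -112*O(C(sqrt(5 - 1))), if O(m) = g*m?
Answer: 3136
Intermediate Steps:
C(J) = 2*J
g = -7 (g = -3 - 4 = -7)
O(m) = -7*m
-112*O(C(sqrt(5 - 1))) = -(-784)*2*sqrt(5 - 1) = -(-784)*2*sqrt(4) = -(-784)*2*2 = -(-784)*4 = -112*(-28) = 3136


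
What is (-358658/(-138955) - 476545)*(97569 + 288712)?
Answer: -25578736645822577/138955 ≈ -1.8408e+11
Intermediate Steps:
(-358658/(-138955) - 476545)*(97569 + 288712) = (-358658*(-1/138955) - 476545)*386281 = (358658/138955 - 476545)*386281 = -66217951817/138955*386281 = -25578736645822577/138955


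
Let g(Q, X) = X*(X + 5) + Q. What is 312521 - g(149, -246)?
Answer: 253086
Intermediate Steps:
g(Q, X) = Q + X*(5 + X) (g(Q, X) = X*(5 + X) + Q = Q + X*(5 + X))
312521 - g(149, -246) = 312521 - (149 + (-246)² + 5*(-246)) = 312521 - (149 + 60516 - 1230) = 312521 - 1*59435 = 312521 - 59435 = 253086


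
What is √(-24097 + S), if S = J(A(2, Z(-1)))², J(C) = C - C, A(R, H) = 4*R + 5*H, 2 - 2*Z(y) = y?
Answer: I*√24097 ≈ 155.23*I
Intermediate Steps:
Z(y) = 1 - y/2
J(C) = 0
S = 0 (S = 0² = 0)
√(-24097 + S) = √(-24097 + 0) = √(-24097) = I*√24097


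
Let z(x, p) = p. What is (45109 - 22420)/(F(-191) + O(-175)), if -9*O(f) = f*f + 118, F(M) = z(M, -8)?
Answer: -204201/30815 ≈ -6.6267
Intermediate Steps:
F(M) = -8
O(f) = -118/9 - f²/9 (O(f) = -(f*f + 118)/9 = -(f² + 118)/9 = -(118 + f²)/9 = -118/9 - f²/9)
(45109 - 22420)/(F(-191) + O(-175)) = (45109 - 22420)/(-8 + (-118/9 - ⅑*(-175)²)) = 22689/(-8 + (-118/9 - ⅑*30625)) = 22689/(-8 + (-118/9 - 30625/9)) = 22689/(-8 - 30743/9) = 22689/(-30815/9) = 22689*(-9/30815) = -204201/30815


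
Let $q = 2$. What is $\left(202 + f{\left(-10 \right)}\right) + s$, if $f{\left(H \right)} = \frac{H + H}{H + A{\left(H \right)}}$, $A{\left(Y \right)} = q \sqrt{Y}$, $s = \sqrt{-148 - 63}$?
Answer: $\frac{1424}{7} + i \sqrt{211} + \frac{2 i \sqrt{10}}{7} \approx 203.43 + 15.429 i$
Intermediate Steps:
$s = i \sqrt{211}$ ($s = \sqrt{-211} = i \sqrt{211} \approx 14.526 i$)
$A{\left(Y \right)} = 2 \sqrt{Y}$
$f{\left(H \right)} = \frac{2 H}{H + 2 \sqrt{H}}$ ($f{\left(H \right)} = \frac{H + H}{H + 2 \sqrt{H}} = \frac{2 H}{H + 2 \sqrt{H}}$)
$\left(202 + f{\left(-10 \right)}\right) + s = \left(202 + 2 \left(-10\right) \frac{1}{-10 + 2 \sqrt{-10}}\right) + i \sqrt{211} = \left(202 + 2 \left(-10\right) \frac{1}{-10 + 2 i \sqrt{10}}\right) + i \sqrt{211} = \left(202 - \frac{20}{-10 + 2 i \sqrt{10}}\right) + i \sqrt{211} = 202 - \frac{20}{-10 + 2 i \sqrt{10}} + i \sqrt{211}$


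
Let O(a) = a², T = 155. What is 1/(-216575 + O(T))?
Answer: -1/192550 ≈ -5.1935e-6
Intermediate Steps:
1/(-216575 + O(T)) = 1/(-216575 + 155²) = 1/(-216575 + 24025) = 1/(-192550) = -1/192550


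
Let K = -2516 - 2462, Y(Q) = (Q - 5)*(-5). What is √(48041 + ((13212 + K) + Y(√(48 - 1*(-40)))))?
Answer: √(56300 - 10*√22) ≈ 237.18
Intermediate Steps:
Y(Q) = 25 - 5*Q (Y(Q) = (-5 + Q)*(-5) = 25 - 5*Q)
K = -4978
√(48041 + ((13212 + K) + Y(√(48 - 1*(-40))))) = √(48041 + ((13212 - 4978) + (25 - 5*√(48 - 1*(-40))))) = √(48041 + (8234 + (25 - 5*√(48 + 40)))) = √(48041 + (8234 + (25 - 10*√22))) = √(48041 + (8259 - 10*√22)) = √(56300 - 10*√22)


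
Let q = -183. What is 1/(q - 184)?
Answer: -1/367 ≈ -0.0027248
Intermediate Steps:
1/(q - 184) = 1/(-183 - 184) = 1/(-367) = -1/367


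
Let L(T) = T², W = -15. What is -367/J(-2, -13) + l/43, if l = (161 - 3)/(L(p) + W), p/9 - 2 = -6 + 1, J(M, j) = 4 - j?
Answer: -331322/15351 ≈ -21.583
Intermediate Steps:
p = -27 (p = 18 + 9*(-6 + 1) = 18 + 9*(-5) = 18 - 45 = -27)
l = 79/357 (l = (161 - 3)/((-27)² - 15) = 158/(729 - 15) = 158/714 = 158*(1/714) = 79/357 ≈ 0.22129)
-367/J(-2, -13) + l/43 = -367/(4 - 1*(-13)) + (79/357)/43 = -367/(4 + 13) + (79/357)*(1/43) = -367/17 + 79/15351 = -331322/15351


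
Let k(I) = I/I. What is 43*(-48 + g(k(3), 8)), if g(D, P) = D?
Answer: -2021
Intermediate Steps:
k(I) = 1
43*(-48 + g(k(3), 8)) = 43*(-48 + 1) = 43*(-47) = -2021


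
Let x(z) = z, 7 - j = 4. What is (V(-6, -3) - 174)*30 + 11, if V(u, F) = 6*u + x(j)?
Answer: -6199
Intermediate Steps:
j = 3 (j = 7 - 1*4 = 7 - 4 = 3)
V(u, F) = 3 + 6*u (V(u, F) = 6*u + 3 = 3 + 6*u)
(V(-6, -3) - 174)*30 + 11 = ((3 + 6*(-6)) - 174)*30 + 11 = ((3 - 36) - 174)*30 + 11 = (-33 - 174)*30 + 11 = -207*30 + 11 = -6210 + 11 = -6199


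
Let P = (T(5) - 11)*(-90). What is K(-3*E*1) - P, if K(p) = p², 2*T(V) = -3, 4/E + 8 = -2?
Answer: -28089/25 ≈ -1123.6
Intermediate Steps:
E = -⅖ (E = 4/(-8 - 2) = 4/(-10) = 4*(-⅒) = -⅖ ≈ -0.40000)
T(V) = -3/2 (T(V) = (½)*(-3) = -3/2)
P = 1125 (P = (-3/2 - 11)*(-90) = -25/2*(-90) = 1125)
K(-3*E*1) - P = (-3*(-⅖)*1)² - 1*1125 = ((6/5)*1)² - 1125 = (6/5)² - 1125 = 36/25 - 1125 = -28089/25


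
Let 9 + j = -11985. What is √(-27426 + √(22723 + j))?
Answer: √(-27426 + √10729) ≈ 165.29*I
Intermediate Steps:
j = -11994 (j = -9 - 11985 = -11994)
√(-27426 + √(22723 + j)) = √(-27426 + √(22723 - 11994)) = √(-27426 + √10729)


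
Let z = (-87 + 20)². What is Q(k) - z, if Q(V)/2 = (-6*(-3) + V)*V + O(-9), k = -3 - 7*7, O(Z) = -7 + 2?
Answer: -963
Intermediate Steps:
O(Z) = -5
k = -52 (k = -3 - 49 = -52)
Q(V) = -10 + 2*V*(18 + V) (Q(V) = 2*((-6*(-3) + V)*V - 5) = 2*((18 + V)*V - 5) = 2*(V*(18 + V) - 5) = 2*(-5 + V*(18 + V)) = -10 + 2*V*(18 + V))
z = 4489 (z = (-67)² = 4489)
Q(k) - z = (-10 + 2*(-52)² + 36*(-52)) - 1*4489 = (-10 + 2*2704 - 1872) - 4489 = (-10 + 5408 - 1872) - 4489 = 3526 - 4489 = -963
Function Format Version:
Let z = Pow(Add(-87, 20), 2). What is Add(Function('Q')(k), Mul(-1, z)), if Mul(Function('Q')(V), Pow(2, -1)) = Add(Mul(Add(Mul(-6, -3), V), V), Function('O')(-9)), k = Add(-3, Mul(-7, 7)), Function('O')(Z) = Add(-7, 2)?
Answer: -963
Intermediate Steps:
Function('O')(Z) = -5
k = -52 (k = Add(-3, -49) = -52)
Function('Q')(V) = Add(-10, Mul(2, V, Add(18, V))) (Function('Q')(V) = Mul(2, Add(Mul(Add(Mul(-6, -3), V), V), -5)) = Mul(2, Add(Mul(Add(18, V), V), -5)) = Mul(2, Add(Mul(V, Add(18, V)), -5)) = Mul(2, Add(-5, Mul(V, Add(18, V)))) = Add(-10, Mul(2, V, Add(18, V))))
z = 4489 (z = Pow(-67, 2) = 4489)
Add(Function('Q')(k), Mul(-1, z)) = Add(Add(-10, Mul(2, Pow(-52, 2)), Mul(36, -52)), Mul(-1, 4489)) = Add(Add(-10, Mul(2, 2704), -1872), -4489) = Add(Add(-10, 5408, -1872), -4489) = Add(3526, -4489) = -963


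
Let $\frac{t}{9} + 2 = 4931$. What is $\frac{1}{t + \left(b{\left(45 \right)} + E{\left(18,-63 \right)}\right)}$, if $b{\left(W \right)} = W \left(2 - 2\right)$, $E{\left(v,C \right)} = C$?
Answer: $\frac{1}{44298} \approx 2.2574 \cdot 10^{-5}$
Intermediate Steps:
$t = 44361$ ($t = -18 + 9 \cdot 4931 = -18 + 44379 = 44361$)
$b{\left(W \right)} = 0$ ($b{\left(W \right)} = W 0 = 0$)
$\frac{1}{t + \left(b{\left(45 \right)} + E{\left(18,-63 \right)}\right)} = \frac{1}{44361 + \left(0 - 63\right)} = \frac{1}{44361 - 63} = \frac{1}{44298}$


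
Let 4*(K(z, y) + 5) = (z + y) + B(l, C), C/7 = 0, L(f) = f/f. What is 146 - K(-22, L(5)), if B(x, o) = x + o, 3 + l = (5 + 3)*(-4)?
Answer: 165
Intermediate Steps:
L(f) = 1
C = 0 (C = 7*0 = 0)
l = -35 (l = -3 + (5 + 3)*(-4) = -3 + 8*(-4) = -3 - 32 = -35)
B(x, o) = o + x
K(z, y) = -55/4 + y/4 + z/4 (K(z, y) = -5 + ((z + y) + (0 - 35))/4 = -5 + ((y + z) - 35)/4 = -5 + (-35 + y + z)/4 = -5 + (-35/4 + y/4 + z/4) = -55/4 + y/4 + z/4)
146 - K(-22, L(5)) = 146 - (-55/4 + (1/4)*1 + (1/4)*(-22)) = 146 - (-55/4 + 1/4 - 11/2) = 146 - 1*(-19) = 146 + 19 = 165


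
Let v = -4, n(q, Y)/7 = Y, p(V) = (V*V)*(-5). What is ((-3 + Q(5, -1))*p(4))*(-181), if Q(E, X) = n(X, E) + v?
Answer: 405440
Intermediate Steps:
p(V) = -5*V² (p(V) = V²*(-5) = -5*V²)
n(q, Y) = 7*Y
Q(E, X) = -4 + 7*E (Q(E, X) = 7*E - 4 = -4 + 7*E)
((-3 + Q(5, -1))*p(4))*(-181) = ((-3 + (-4 + 7*5))*(-5*4²))*(-181) = ((-3 + (-4 + 35))*(-5*16))*(-181) = ((-3 + 31)*(-80))*(-181) = (28*(-80))*(-181) = -2240*(-181) = 405440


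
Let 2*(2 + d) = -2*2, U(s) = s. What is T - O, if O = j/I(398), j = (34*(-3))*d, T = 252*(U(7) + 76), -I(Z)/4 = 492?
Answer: 1715129/82 ≈ 20916.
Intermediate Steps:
I(Z) = -1968 (I(Z) = -4*492 = -1968)
d = -4 (d = -2 + (-2*2)/2 = -2 + (½)*(-4) = -2 - 2 = -4)
T = 20916 (T = 252*(7 + 76) = 252*83 = 20916)
j = 408 (j = (34*(-3))*(-4) = -102*(-4) = 408)
O = -17/82 (O = 408/(-1968) = 408*(-1/1968) = -17/82 ≈ -0.20732)
T - O = 20916 - 1*(-17/82) = 20916 + 17/82 = 1715129/82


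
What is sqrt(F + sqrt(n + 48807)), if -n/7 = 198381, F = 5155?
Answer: sqrt(5155 + 2*I*sqrt(334965)) ≈ 72.244 + 8.0112*I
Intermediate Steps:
n = -1388667 (n = -7*198381 = -1388667)
sqrt(F + sqrt(n + 48807)) = sqrt(5155 + sqrt(-1388667 + 48807)) = sqrt(5155 + sqrt(-1339860)) = sqrt(5155 + 2*I*sqrt(334965))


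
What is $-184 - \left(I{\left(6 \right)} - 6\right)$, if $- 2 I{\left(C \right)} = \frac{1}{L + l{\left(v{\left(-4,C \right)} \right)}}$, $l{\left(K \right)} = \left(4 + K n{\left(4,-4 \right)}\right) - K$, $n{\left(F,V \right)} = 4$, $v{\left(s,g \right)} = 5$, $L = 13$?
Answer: $- \frac{11391}{64} \approx -177.98$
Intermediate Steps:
$l{\left(K \right)} = 4 + 3 K$ ($l{\left(K \right)} = \left(4 + K 4\right) - K = \left(4 + 4 K\right) - K = 4 + 3 K$)
$I{\left(C \right)} = - \frac{1}{64}$ ($I{\left(C \right)} = - \frac{1}{2 \left(13 + \left(4 + 3 \cdot 5\right)\right)} = - \frac{1}{2 \left(13 + \left(4 + 15\right)\right)} = - \frac{1}{2 \left(13 + 19\right)} = - \frac{1}{2 \cdot 32} = \left(- \frac{1}{2}\right) \frac{1}{32} = - \frac{1}{64}$)
$-184 - \left(I{\left(6 \right)} - 6\right) = -184 - \left(- \frac{1}{64} - 6\right) = -184 - - \frac{385}{64} = -184 + \frac{385}{64} = - \frac{11391}{64}$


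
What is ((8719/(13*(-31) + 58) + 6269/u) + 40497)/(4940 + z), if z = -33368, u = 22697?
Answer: -316914608767/222604459020 ≈ -1.4237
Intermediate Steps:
((8719/(13*(-31) + 58) + 6269/u) + 40497)/(4940 + z) = ((8719/(13*(-31) + 58) + 6269/22697) + 40497)/(4940 - 33368) = ((8719/(-403 + 58) + 6269*(1/22697)) + 40497)/(-28428) = ((8719/(-345) + 6269/22697) + 40497)*(-1/28428) = ((8719*(-1/345) + 6269/22697) + 40497)*(-1/28428) = ((-8719/345 + 6269/22697) + 40497)*(-1/28428) = (-195732338/7830465 + 40497)*(-1/28428) = (316914608767/7830465)*(-1/28428) = -316914608767/222604459020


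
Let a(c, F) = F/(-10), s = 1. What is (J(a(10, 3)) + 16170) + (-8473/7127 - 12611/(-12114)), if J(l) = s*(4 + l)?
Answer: 3490918827259/215841195 ≈ 16174.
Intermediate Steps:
a(c, F) = -F/10 (a(c, F) = F*(-⅒) = -F/10)
J(l) = 4 + l (J(l) = 1*(4 + l) = 4 + l)
(J(a(10, 3)) + 16170) + (-8473/7127 - 12611/(-12114)) = ((4 - ⅒*3) + 16170) + (-8473/7127 - 12611/(-12114)) = ((4 - 3/10) + 16170) + (-8473*1/7127 - 12611*(-1/12114)) = (37/10 + 16170) + (-8473/7127 + 12611/12114) = 161737/10 - 12763325/86336478 = 3490918827259/215841195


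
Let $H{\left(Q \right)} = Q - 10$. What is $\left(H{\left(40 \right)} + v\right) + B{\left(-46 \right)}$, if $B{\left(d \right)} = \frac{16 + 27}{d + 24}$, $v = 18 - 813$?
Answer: $- \frac{16873}{22} \approx -766.95$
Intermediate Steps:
$v = -795$
$B{\left(d \right)} = \frac{43}{24 + d}$
$H{\left(Q \right)} = -10 + Q$
$\left(H{\left(40 \right)} + v\right) + B{\left(-46 \right)} = \left(\left(-10 + 40\right) - 795\right) + \frac{43}{24 - 46} = \left(30 - 795\right) + \frac{43}{-22} = -765 + 43 \left(- \frac{1}{22}\right) = -765 - \frac{43}{22} = - \frac{16873}{22}$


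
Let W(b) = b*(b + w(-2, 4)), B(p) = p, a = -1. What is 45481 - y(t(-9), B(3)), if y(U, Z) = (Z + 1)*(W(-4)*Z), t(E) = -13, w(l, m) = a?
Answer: 45241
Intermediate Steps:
w(l, m) = -1
W(b) = b*(-1 + b) (W(b) = b*(b - 1) = b*(-1 + b))
y(U, Z) = 20*Z*(1 + Z) (y(U, Z) = (Z + 1)*((-4*(-1 - 4))*Z) = (1 + Z)*((-4*(-5))*Z) = (1 + Z)*(20*Z) = 20*Z*(1 + Z))
45481 - y(t(-9), B(3)) = 45481 - 20*3*(1 + 3) = 45481 - 20*3*4 = 45481 - 1*240 = 45481 - 240 = 45241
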